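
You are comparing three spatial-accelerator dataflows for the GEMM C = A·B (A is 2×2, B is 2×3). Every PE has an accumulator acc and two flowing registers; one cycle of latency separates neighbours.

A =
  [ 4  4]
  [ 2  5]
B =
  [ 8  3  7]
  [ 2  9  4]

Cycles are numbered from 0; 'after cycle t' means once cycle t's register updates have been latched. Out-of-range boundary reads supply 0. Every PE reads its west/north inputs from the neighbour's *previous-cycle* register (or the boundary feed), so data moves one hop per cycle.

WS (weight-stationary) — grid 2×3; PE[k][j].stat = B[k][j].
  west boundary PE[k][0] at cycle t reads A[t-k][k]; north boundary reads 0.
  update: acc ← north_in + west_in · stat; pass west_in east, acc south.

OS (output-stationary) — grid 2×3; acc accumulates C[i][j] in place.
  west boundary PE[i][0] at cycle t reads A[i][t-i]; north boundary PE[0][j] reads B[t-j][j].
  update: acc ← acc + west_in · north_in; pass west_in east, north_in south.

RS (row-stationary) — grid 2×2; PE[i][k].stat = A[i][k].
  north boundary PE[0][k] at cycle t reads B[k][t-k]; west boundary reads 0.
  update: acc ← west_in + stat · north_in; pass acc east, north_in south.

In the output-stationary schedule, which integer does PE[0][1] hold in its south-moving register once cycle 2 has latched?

Tracing OS — 2×3 array, target PE[0][1]:
  step 0 · PE0,0: acc=32; fwd→4 fwd↓8
  step 0 · PE0,1: acc=0; fwd→0 fwd↓0
  step 1 · PE0,0: acc=40; fwd→4 fwd↓2
  step 1 · PE0,1: acc=12; fwd→4 fwd↓3
  step 2 · PE0,0: acc=40; fwd→0 fwd↓0
  step 2 · PE0,1: acc=48; fwd→4 fwd↓9

register = 9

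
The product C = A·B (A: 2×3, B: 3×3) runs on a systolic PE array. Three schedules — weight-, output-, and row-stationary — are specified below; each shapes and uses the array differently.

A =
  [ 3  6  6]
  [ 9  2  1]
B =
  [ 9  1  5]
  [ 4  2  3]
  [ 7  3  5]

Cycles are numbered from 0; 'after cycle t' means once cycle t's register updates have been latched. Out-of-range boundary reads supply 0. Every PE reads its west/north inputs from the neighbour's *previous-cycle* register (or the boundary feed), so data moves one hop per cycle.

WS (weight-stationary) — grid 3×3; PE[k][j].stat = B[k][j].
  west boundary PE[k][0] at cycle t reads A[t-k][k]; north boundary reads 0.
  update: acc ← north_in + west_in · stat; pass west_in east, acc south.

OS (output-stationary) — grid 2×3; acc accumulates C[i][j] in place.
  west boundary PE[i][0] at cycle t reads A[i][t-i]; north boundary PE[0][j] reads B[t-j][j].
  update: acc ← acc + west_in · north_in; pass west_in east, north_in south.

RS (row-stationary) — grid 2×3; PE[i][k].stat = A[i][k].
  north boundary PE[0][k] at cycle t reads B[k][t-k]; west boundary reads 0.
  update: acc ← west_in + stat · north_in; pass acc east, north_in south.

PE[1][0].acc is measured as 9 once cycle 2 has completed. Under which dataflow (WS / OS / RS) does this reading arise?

Under WS (3×3), PE[1][0]:
  [0] (1,0) acc=0 (h:0 v:0)
  [1] (1,0) acc=51 (h:6 v:51)
  [2] (1,0) acc=89 (h:2 v:89)
Under OS (2×3), PE[1][0]:
  [0] (1,0) acc=0 (h:0 v:0)
  [1] (1,0) acc=81 (h:9 v:9)
  [2] (1,0) acc=89 (h:2 v:4)
Under RS (2×3), PE[1][0]:
  [0] (1,0) acc=0 (h:0 v:0)
  [1] (1,0) acc=81 (h:81 v:9)
  [2] (1,0) acc=9 (h:9 v:1)

dataflow = RS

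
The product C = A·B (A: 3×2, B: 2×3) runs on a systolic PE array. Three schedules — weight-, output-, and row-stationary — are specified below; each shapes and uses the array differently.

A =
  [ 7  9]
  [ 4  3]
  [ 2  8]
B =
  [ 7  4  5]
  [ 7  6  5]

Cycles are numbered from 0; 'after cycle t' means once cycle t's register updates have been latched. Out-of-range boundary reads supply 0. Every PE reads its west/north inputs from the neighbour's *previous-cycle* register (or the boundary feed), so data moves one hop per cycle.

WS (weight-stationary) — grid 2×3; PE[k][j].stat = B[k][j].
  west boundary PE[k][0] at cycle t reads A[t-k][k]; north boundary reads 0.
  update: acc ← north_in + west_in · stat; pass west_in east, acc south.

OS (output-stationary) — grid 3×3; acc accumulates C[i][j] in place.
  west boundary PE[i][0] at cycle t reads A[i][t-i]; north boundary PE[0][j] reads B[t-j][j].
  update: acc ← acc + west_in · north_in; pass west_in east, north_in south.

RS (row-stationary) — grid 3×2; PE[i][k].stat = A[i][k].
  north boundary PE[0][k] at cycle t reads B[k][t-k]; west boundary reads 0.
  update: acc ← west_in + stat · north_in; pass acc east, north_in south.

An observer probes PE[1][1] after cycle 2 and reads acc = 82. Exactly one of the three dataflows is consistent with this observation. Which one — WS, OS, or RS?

dataflow = WS

Under WS (2×3), PE[1][1]:
  step 0 · PE1,1: acc=0; fwd→0 fwd↓0
  step 1 · PE1,1: acc=0; fwd→0 fwd↓0
  step 2 · PE1,1: acc=82; fwd→9 fwd↓82
Under OS (3×3), PE[1][1]:
  step 0 · PE1,1: acc=0; fwd→0 fwd↓0
  step 1 · PE1,1: acc=0; fwd→0 fwd↓0
  step 2 · PE1,1: acc=16; fwd→4 fwd↓4
Under RS (3×2), PE[1][1]:
  step 0 · PE1,1: acc=0; fwd→0 fwd↓0
  step 1 · PE1,1: acc=0; fwd→0 fwd↓0
  step 2 · PE1,1: acc=49; fwd→49 fwd↓7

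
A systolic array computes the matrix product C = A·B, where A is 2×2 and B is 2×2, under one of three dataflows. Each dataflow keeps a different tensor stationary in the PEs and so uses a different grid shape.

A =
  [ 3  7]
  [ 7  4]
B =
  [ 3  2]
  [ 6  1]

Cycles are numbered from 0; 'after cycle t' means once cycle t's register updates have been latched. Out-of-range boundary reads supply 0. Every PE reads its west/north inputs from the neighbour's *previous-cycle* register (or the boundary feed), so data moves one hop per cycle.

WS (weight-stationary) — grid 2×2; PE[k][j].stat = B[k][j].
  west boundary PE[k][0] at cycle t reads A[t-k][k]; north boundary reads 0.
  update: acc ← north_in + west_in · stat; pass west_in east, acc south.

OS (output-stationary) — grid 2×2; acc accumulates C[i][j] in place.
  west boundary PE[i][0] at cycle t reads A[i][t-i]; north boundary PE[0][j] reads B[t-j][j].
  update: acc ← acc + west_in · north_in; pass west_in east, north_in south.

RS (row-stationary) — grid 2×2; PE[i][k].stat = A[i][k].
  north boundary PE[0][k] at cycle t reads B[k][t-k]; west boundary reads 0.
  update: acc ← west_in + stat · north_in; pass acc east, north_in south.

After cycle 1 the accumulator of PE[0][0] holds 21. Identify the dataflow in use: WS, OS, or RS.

dataflow = WS

— WS: 2×2; PE[0][0] trace:
  [0] (0,0) acc=9 (h:3 v:9)
  [1] (0,0) acc=21 (h:7 v:21)
— OS: 2×2; PE[0][0] trace:
  [0] (0,0) acc=9 (h:3 v:3)
  [1] (0,0) acc=51 (h:7 v:6)
— RS: 2×2; PE[0][0] trace:
  [0] (0,0) acc=9 (h:9 v:3)
  [1] (0,0) acc=6 (h:6 v:2)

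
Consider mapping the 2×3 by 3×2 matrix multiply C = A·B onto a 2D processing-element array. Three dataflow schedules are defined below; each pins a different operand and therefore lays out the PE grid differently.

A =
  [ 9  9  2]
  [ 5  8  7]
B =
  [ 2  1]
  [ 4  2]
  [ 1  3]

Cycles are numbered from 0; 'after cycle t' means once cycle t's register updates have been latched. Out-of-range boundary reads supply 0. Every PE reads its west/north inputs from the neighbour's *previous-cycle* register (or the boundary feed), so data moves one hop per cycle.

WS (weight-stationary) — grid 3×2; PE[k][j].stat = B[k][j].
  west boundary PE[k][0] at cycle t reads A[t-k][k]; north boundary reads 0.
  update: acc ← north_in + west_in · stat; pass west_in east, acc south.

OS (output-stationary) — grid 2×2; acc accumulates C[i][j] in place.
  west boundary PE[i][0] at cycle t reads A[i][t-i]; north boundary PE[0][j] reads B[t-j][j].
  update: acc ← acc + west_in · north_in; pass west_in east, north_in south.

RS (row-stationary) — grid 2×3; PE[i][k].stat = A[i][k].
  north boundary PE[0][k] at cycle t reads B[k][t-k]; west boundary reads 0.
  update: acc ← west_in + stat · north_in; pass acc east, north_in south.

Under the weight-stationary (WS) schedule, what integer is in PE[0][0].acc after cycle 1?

WS (3×2). Following PE[0][0] plus its west/north inputs:
  after 0 — PE[0][0] acc=18, pass-E 9, pass-S 18
  after 1 — PE[0][0] acc=10, pass-E 5, pass-S 10

PE[0][0].acc = 10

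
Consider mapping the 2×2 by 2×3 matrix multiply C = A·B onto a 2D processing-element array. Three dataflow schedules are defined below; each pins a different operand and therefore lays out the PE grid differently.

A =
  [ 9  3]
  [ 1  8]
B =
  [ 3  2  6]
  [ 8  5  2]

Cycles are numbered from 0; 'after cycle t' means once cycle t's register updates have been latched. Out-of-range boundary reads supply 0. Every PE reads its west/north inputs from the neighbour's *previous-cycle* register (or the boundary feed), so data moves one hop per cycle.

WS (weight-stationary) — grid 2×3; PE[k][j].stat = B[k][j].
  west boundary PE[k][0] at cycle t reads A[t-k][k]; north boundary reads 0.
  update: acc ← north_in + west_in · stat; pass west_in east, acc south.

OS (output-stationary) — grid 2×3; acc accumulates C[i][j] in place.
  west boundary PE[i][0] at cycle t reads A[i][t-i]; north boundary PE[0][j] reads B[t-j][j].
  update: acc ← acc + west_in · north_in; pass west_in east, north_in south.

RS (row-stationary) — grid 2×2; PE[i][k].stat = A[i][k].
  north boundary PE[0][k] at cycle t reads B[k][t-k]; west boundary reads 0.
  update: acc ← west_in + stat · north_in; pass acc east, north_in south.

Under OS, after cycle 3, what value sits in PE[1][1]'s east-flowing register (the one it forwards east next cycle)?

OS on a 2×3 grid — tracing PE[1][1] and its feeders:
  t=0 PE[0][1]: acc=0 h=0 v=0
  t=0 PE[1][0]: acc=0 h=0 v=0
  t=0 PE[1][1]: acc=0 h=0 v=0
  t=1 PE[0][1]: acc=18 h=9 v=2
  t=1 PE[1][0]: acc=3 h=1 v=3
  t=1 PE[1][1]: acc=0 h=0 v=0
  t=2 PE[0][1]: acc=33 h=3 v=5
  t=2 PE[1][0]: acc=67 h=8 v=8
  t=2 PE[1][1]: acc=2 h=1 v=2
  t=3 PE[0][1]: acc=33 h=0 v=0
  t=3 PE[1][0]: acc=67 h=0 v=0
  t=3 PE[1][1]: acc=42 h=8 v=5

register = 8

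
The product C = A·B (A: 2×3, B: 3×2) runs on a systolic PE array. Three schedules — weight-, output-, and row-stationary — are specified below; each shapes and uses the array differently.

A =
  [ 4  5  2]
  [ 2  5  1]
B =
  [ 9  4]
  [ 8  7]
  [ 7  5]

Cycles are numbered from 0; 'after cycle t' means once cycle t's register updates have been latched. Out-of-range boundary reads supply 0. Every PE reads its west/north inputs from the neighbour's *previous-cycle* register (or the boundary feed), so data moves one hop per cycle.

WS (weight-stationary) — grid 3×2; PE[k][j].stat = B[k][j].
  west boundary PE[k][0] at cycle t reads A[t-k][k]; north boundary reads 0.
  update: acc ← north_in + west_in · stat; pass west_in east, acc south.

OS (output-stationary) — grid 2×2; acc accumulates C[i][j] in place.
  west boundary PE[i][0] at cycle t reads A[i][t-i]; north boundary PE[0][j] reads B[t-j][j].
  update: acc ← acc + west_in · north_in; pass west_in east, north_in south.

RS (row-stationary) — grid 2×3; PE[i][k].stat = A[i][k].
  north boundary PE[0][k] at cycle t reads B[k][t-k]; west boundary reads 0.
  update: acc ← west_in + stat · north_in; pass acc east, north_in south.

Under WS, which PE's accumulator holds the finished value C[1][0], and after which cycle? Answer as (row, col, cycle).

(row, col, cycle) = (2, 0, 3)

WS: C[1][0] accumulates in PE[2][0]:
  [0] (2,0) acc=0 (h:0 v:0)
  [1] (2,0) acc=0 (h:0 v:0)
  [2] (2,0) acc=90 (h:2 v:90)
  [3] (2,0) acc=65 (h:1 v:65)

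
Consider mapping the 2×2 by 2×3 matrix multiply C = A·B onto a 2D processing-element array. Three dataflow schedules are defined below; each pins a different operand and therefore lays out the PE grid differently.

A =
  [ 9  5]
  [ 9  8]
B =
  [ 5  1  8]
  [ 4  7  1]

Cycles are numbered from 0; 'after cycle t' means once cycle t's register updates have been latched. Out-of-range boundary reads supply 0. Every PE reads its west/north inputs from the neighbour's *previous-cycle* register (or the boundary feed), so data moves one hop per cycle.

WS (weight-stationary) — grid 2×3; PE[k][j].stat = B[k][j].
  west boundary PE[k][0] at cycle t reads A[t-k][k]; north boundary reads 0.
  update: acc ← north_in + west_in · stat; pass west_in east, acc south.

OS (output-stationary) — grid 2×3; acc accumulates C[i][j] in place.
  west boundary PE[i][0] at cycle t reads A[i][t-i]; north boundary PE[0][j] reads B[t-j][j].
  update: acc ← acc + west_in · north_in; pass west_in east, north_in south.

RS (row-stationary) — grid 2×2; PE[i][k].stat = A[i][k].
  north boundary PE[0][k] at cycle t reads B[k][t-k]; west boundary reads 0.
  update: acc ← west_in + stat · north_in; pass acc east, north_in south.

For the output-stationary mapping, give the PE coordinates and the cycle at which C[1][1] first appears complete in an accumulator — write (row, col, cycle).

(row, col, cycle) = (1, 1, 3)

OS: C[1][1] accumulates in PE[1][1]:
  after 0 — PE[1][1] acc=0, pass-E 0, pass-S 0
  after 1 — PE[1][1] acc=0, pass-E 0, pass-S 0
  after 2 — PE[1][1] acc=9, pass-E 9, pass-S 1
  after 3 — PE[1][1] acc=65, pass-E 8, pass-S 7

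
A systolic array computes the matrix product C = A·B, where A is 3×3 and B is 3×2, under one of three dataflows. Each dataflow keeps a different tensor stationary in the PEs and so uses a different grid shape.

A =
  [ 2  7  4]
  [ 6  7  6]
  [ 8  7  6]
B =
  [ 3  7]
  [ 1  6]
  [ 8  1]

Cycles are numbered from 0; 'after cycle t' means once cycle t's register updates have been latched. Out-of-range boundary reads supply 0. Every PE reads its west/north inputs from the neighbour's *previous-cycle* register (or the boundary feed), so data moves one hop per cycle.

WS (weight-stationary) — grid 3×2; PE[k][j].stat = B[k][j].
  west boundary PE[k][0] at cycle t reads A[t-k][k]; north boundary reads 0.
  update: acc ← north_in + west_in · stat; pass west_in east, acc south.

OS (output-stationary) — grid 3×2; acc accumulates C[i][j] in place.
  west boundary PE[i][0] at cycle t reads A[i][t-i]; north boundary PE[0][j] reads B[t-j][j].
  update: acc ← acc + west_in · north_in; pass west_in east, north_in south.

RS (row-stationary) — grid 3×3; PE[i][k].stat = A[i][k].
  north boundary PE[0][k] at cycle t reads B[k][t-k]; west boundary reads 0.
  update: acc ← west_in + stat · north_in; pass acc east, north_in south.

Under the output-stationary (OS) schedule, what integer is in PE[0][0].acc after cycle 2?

OS 3×2: PE[0][0] cycle-by-cycle (with neighbour feeds):
  [0] (0,0) acc=6 (h:2 v:3)
  [1] (0,0) acc=13 (h:7 v:1)
  [2] (0,0) acc=45 (h:4 v:8)

PE[0][0].acc = 45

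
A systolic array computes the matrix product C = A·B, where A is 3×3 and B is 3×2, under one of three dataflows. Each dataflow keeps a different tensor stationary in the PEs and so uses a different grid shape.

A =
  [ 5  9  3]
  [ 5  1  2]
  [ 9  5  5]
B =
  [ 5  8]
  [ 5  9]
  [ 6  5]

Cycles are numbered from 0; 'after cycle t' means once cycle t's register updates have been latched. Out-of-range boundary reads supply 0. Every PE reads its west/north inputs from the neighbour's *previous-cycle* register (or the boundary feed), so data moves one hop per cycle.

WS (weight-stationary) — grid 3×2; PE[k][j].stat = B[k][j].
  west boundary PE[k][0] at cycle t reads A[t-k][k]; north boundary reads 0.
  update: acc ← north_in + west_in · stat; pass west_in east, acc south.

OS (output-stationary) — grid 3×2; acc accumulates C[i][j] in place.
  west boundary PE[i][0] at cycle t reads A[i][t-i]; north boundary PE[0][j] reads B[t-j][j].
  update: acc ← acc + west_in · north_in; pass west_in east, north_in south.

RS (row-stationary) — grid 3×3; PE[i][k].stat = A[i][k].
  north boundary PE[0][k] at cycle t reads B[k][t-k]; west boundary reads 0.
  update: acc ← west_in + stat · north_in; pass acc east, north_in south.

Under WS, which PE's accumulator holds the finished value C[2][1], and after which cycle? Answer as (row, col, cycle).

WS: C[2][1] accumulates in PE[2][1]:
  after 0 — PE[2][1] acc=0, pass-E 0, pass-S 0
  after 1 — PE[2][1] acc=0, pass-E 0, pass-S 0
  after 2 — PE[2][1] acc=0, pass-E 0, pass-S 0
  after 3 — PE[2][1] acc=136, pass-E 3, pass-S 136
  after 4 — PE[2][1] acc=59, pass-E 2, pass-S 59
  after 5 — PE[2][1] acc=142, pass-E 5, pass-S 142

(row, col, cycle) = (2, 1, 5)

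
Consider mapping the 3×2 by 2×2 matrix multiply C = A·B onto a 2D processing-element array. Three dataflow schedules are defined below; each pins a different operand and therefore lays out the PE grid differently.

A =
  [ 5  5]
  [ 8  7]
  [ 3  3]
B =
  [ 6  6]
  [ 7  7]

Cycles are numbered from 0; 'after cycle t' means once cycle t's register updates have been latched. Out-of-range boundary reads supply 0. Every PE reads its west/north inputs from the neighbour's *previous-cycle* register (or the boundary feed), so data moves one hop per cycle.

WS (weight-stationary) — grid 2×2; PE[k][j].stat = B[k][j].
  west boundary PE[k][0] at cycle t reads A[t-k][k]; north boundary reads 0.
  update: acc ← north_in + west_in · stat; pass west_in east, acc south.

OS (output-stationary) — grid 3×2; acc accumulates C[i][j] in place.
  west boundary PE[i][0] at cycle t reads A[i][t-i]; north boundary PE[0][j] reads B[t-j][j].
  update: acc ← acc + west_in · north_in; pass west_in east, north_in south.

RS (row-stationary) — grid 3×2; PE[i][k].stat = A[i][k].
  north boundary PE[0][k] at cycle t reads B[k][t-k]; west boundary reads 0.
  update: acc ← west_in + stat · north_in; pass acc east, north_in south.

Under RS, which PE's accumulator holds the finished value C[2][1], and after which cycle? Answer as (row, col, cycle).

(row, col, cycle) = (2, 1, 4)

RS — PE[2][1] is where C[2][1] collects:
  t=0 PE[2][1]: acc=0 h=0 v=0
  t=1 PE[2][1]: acc=0 h=0 v=0
  t=2 PE[2][1]: acc=0 h=0 v=0
  t=3 PE[2][1]: acc=39 h=39 v=7
  t=4 PE[2][1]: acc=39 h=39 v=7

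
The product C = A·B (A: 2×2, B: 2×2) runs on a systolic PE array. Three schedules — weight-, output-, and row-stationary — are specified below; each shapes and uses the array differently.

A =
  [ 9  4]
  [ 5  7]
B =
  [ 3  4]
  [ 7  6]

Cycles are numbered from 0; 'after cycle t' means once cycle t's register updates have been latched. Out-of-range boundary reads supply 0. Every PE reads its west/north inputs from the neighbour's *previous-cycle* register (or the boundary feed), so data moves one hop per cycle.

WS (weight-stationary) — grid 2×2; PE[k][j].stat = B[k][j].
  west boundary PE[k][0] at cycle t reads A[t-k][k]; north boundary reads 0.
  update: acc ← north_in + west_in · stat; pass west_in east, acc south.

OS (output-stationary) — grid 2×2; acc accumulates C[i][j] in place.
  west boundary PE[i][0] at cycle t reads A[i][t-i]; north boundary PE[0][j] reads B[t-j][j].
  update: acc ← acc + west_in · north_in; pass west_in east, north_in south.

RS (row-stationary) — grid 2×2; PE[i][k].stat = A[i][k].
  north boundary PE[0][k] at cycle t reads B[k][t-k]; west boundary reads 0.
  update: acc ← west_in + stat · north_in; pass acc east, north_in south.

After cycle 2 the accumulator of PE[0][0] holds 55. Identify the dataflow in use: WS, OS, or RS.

WS [2×2] PE[0][0] across cycles:
  t=0 PE[0][0]: acc=27 h=9 v=27
  t=1 PE[0][0]: acc=15 h=5 v=15
  t=2 PE[0][0]: acc=0 h=0 v=0
OS [2×2] PE[0][0] across cycles:
  t=0 PE[0][0]: acc=27 h=9 v=3
  t=1 PE[0][0]: acc=55 h=4 v=7
  t=2 PE[0][0]: acc=55 h=0 v=0
RS [2×2] PE[0][0] across cycles:
  t=0 PE[0][0]: acc=27 h=27 v=3
  t=1 PE[0][0]: acc=36 h=36 v=4
  t=2 PE[0][0]: acc=0 h=0 v=0

dataflow = OS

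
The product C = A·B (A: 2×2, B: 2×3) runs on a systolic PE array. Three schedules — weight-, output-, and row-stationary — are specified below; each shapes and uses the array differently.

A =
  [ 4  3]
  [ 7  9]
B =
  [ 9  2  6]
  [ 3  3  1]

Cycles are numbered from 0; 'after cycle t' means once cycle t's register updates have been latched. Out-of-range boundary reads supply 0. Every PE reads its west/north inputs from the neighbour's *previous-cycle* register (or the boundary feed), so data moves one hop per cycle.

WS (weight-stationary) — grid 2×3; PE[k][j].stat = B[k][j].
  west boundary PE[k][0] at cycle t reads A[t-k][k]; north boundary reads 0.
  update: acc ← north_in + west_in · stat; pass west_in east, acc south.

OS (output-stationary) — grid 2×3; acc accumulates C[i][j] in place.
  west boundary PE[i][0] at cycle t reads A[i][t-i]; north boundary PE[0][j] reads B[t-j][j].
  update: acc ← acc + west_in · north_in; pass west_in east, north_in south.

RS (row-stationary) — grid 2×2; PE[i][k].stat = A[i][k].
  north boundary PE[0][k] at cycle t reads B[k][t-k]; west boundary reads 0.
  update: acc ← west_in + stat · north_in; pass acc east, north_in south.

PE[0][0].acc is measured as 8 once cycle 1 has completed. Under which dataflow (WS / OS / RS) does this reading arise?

WS [2×3] PE[0][0] across cycles:
  after 0 — PE[0][0] acc=36, pass-E 4, pass-S 36
  after 1 — PE[0][0] acc=63, pass-E 7, pass-S 63
OS [2×3] PE[0][0] across cycles:
  after 0 — PE[0][0] acc=36, pass-E 4, pass-S 9
  after 1 — PE[0][0] acc=45, pass-E 3, pass-S 3
RS [2×2] PE[0][0] across cycles:
  after 0 — PE[0][0] acc=36, pass-E 36, pass-S 9
  after 1 — PE[0][0] acc=8, pass-E 8, pass-S 2

dataflow = RS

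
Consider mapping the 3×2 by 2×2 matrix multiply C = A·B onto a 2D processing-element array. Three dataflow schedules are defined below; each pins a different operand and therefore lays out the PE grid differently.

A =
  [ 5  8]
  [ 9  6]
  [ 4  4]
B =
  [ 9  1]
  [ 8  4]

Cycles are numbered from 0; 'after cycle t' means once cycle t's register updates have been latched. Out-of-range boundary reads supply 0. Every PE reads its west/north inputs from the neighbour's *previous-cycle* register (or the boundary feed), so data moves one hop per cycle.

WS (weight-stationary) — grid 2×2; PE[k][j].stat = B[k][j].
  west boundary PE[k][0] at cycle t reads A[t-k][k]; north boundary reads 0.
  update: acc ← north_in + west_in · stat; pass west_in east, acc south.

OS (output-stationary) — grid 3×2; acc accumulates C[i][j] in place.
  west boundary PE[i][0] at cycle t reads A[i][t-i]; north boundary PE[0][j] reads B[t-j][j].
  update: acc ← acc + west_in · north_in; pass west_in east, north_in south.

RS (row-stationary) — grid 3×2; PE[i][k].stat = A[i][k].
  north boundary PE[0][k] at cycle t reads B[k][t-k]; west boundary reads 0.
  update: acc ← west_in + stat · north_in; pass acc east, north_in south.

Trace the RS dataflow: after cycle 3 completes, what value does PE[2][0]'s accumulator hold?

PE[2][0].acc = 4

RS on a 3×2 grid — tracing PE[2][0] and its feeders:
  t=0 PE[1][0]: acc=0 h=0 v=0
  t=0 PE[2][0]: acc=0 h=0 v=0
  t=1 PE[1][0]: acc=81 h=81 v=9
  t=1 PE[2][0]: acc=0 h=0 v=0
  t=2 PE[1][0]: acc=9 h=9 v=1
  t=2 PE[2][0]: acc=36 h=36 v=9
  t=3 PE[1][0]: acc=0 h=0 v=0
  t=3 PE[2][0]: acc=4 h=4 v=1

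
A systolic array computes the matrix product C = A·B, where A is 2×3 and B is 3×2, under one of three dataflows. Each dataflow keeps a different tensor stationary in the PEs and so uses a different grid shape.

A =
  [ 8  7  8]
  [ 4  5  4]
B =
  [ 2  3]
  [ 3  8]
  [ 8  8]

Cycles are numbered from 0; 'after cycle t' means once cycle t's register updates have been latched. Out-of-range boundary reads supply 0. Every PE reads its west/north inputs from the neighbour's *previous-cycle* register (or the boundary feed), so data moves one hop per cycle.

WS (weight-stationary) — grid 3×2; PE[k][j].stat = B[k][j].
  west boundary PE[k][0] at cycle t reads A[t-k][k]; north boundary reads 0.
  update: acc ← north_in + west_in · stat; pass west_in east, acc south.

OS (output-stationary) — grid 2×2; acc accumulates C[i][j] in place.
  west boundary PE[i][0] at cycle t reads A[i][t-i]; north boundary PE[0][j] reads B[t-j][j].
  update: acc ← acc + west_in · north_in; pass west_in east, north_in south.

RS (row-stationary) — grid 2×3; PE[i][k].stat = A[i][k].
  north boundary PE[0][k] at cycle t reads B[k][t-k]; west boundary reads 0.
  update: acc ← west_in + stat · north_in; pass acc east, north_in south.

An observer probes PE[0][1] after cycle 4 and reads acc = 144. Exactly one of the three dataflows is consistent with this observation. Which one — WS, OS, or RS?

WS [3×2] PE[0][1] across cycles:
  [0] (0,1) acc=0 (h:0 v:0)
  [1] (0,1) acc=24 (h:8 v:24)
  [2] (0,1) acc=12 (h:4 v:12)
  [3] (0,1) acc=0 (h:0 v:0)
  [4] (0,1) acc=0 (h:0 v:0)
OS [2×2] PE[0][1] across cycles:
  [0] (0,1) acc=0 (h:0 v:0)
  [1] (0,1) acc=24 (h:8 v:3)
  [2] (0,1) acc=80 (h:7 v:8)
  [3] (0,1) acc=144 (h:8 v:8)
  [4] (0,1) acc=144 (h:0 v:0)
RS [2×3] PE[0][1] across cycles:
  [0] (0,1) acc=0 (h:0 v:0)
  [1] (0,1) acc=37 (h:37 v:3)
  [2] (0,1) acc=80 (h:80 v:8)
  [3] (0,1) acc=0 (h:0 v:0)
  [4] (0,1) acc=0 (h:0 v:0)

dataflow = OS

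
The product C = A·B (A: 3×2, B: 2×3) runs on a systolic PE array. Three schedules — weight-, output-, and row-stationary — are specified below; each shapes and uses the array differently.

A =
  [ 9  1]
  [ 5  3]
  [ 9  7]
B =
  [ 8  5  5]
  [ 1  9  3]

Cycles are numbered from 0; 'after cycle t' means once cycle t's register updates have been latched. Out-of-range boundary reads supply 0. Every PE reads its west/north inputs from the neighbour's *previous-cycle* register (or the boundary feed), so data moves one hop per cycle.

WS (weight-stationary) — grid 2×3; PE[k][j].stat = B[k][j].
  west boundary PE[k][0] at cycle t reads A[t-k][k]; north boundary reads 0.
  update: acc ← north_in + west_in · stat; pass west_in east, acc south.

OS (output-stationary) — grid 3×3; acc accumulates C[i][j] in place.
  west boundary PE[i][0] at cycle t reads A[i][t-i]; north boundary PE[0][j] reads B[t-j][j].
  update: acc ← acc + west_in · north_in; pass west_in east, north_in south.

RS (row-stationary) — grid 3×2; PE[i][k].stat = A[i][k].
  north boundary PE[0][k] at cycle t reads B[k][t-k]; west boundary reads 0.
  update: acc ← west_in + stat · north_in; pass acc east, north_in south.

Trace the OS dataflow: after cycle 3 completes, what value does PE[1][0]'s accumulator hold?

OS (3×3). Following PE[1][0] plus its west/north inputs:
  [0] (0,0) acc=72 (h:9 v:8)
  [0] (1,0) acc=0 (h:0 v:0)
  [1] (0,0) acc=73 (h:1 v:1)
  [1] (1,0) acc=40 (h:5 v:8)
  [2] (0,0) acc=73 (h:0 v:0)
  [2] (1,0) acc=43 (h:3 v:1)
  [3] (0,0) acc=73 (h:0 v:0)
  [3] (1,0) acc=43 (h:0 v:0)

PE[1][0].acc = 43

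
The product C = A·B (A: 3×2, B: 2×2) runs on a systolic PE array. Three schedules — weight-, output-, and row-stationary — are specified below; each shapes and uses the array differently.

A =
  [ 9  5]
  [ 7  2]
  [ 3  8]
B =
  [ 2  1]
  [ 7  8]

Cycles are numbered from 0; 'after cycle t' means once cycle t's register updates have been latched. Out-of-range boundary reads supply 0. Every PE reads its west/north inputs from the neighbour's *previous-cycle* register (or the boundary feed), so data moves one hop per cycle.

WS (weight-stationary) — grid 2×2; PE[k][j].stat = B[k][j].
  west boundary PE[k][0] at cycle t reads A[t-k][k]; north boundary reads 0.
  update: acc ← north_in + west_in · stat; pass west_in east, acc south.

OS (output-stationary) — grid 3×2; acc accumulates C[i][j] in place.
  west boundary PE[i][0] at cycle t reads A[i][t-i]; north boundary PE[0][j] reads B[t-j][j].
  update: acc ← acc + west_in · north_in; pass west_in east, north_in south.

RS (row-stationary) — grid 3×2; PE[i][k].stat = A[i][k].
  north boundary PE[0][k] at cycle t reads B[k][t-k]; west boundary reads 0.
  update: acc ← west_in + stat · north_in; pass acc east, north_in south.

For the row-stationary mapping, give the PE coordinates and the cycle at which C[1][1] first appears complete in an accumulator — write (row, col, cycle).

RS — PE[1][1] is where C[1][1] collects:
  t=0 PE[1][1]: acc=0 h=0 v=0
  t=1 PE[1][1]: acc=0 h=0 v=0
  t=2 PE[1][1]: acc=28 h=28 v=7
  t=3 PE[1][1]: acc=23 h=23 v=8

(row, col, cycle) = (1, 1, 3)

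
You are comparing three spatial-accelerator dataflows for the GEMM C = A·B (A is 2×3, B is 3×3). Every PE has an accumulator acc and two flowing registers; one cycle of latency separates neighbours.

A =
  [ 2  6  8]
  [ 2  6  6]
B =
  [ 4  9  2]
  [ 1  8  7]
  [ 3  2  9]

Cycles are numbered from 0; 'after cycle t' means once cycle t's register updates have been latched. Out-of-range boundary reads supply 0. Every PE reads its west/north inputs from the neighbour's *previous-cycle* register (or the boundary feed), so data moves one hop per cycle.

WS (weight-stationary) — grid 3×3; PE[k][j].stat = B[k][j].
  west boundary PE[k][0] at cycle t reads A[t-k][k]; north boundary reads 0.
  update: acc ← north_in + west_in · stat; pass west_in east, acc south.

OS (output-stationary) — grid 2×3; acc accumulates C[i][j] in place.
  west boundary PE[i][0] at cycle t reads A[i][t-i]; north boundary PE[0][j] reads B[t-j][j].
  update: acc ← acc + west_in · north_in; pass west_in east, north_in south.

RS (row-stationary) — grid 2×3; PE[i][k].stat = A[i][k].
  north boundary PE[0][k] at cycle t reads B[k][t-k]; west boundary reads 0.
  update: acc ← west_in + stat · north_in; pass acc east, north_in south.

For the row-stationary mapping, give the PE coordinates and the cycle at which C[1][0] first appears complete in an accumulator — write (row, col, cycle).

RS — PE[1][2] is where C[1][0] collects:
  0: (1,2).acc=0  regs=<0,0>
  1: (1,2).acc=0  regs=<0,0>
  2: (1,2).acc=0  regs=<0,0>
  3: (1,2).acc=32  regs=<32,3>

(row, col, cycle) = (1, 2, 3)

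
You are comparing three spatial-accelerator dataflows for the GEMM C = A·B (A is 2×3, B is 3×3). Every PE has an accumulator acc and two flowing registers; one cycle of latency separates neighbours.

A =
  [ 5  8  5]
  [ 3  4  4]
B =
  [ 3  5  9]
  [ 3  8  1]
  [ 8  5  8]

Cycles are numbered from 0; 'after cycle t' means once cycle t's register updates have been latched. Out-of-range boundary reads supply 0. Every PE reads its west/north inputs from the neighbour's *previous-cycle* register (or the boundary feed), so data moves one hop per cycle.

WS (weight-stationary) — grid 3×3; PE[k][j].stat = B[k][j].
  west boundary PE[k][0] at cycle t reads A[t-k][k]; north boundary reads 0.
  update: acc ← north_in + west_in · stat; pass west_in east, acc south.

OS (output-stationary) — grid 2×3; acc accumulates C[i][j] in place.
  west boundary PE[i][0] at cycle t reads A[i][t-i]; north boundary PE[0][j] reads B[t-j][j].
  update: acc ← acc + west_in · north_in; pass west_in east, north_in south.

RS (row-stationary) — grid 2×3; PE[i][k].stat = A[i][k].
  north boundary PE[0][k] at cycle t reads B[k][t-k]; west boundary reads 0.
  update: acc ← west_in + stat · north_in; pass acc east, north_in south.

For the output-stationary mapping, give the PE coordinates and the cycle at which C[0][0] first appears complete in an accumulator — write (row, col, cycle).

OS: C[0][0] accumulates in PE[0][0]:
  after 0 — PE[0][0] acc=15, pass-E 5, pass-S 3
  after 1 — PE[0][0] acc=39, pass-E 8, pass-S 3
  after 2 — PE[0][0] acc=79, pass-E 5, pass-S 8

(row, col, cycle) = (0, 0, 2)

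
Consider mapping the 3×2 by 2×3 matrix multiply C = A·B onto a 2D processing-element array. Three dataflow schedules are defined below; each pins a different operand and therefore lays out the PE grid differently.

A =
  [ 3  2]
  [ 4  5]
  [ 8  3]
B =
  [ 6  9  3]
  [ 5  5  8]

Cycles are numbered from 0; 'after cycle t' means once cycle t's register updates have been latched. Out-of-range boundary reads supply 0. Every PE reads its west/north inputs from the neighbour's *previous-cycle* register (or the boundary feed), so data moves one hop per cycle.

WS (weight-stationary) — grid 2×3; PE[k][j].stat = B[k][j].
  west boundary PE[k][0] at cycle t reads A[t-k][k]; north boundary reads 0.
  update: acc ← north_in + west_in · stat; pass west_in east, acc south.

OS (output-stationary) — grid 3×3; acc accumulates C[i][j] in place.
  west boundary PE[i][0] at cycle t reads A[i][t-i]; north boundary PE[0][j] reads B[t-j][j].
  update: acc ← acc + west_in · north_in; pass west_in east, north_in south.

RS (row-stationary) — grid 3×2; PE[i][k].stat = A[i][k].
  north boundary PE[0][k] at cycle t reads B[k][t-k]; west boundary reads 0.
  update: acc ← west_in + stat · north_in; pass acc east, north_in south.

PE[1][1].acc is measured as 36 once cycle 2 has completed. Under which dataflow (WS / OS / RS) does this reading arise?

dataflow = OS

Under WS (2×3), PE[1][1]:
  c0 r1c1: 0 / 0 / 0
  c1 r1c1: 0 / 0 / 0
  c2 r1c1: 37 / 2 / 37
Under OS (3×3), PE[1][1]:
  c0 r1c1: 0 / 0 / 0
  c1 r1c1: 0 / 0 / 0
  c2 r1c1: 36 / 4 / 9
Under RS (3×2), PE[1][1]:
  c0 r1c1: 0 / 0 / 0
  c1 r1c1: 0 / 0 / 0
  c2 r1c1: 49 / 49 / 5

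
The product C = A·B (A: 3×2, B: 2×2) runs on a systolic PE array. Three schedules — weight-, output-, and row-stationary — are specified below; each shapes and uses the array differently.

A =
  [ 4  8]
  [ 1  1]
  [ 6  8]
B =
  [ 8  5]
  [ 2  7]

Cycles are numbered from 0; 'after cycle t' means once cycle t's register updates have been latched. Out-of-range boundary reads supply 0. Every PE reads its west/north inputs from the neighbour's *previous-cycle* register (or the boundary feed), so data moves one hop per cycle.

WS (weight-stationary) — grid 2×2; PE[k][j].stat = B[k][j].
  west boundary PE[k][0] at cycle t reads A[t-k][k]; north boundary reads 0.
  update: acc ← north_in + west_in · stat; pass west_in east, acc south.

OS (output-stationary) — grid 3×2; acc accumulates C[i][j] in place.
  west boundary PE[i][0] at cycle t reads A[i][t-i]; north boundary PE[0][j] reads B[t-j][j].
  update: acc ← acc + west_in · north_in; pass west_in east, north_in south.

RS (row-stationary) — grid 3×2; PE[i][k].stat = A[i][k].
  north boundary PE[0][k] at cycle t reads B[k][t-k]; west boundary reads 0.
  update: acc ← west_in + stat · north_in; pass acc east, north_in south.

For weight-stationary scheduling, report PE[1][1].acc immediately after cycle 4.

PE[1][1].acc = 86

WS on a 2×2 grid — tracing PE[1][1] and its feeders:
  0: (0,1).acc=0  regs=<0,0>
  0: (1,0).acc=0  regs=<0,0>
  0: (1,1).acc=0  regs=<0,0>
  1: (0,1).acc=20  regs=<4,20>
  1: (1,0).acc=48  regs=<8,48>
  1: (1,1).acc=0  regs=<0,0>
  2: (0,1).acc=5  regs=<1,5>
  2: (1,0).acc=10  regs=<1,10>
  2: (1,1).acc=76  regs=<8,76>
  3: (0,1).acc=30  regs=<6,30>
  3: (1,0).acc=64  regs=<8,64>
  3: (1,1).acc=12  regs=<1,12>
  4: (0,1).acc=0  regs=<0,0>
  4: (1,0).acc=0  regs=<0,0>
  4: (1,1).acc=86  regs=<8,86>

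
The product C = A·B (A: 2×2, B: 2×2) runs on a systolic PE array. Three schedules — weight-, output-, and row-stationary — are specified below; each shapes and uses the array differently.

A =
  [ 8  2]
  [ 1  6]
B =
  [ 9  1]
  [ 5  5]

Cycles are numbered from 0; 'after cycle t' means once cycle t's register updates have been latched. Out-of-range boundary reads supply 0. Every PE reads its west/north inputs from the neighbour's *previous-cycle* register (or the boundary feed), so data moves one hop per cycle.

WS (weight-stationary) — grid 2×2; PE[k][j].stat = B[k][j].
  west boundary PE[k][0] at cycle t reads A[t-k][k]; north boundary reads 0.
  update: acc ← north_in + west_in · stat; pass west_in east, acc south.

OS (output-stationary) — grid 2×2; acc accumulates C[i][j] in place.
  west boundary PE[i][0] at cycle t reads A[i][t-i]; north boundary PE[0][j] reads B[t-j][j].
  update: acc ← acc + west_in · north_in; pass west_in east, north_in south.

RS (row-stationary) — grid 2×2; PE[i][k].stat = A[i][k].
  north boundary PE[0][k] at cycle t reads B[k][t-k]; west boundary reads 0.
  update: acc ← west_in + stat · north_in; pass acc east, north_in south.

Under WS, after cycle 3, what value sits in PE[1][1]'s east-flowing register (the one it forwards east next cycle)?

WS (2×2). Following PE[1][1] plus its west/north inputs:
  0: (0,1).acc=0  regs=<0,0>
  0: (1,0).acc=0  regs=<0,0>
  0: (1,1).acc=0  regs=<0,0>
  1: (0,1).acc=8  regs=<8,8>
  1: (1,0).acc=82  regs=<2,82>
  1: (1,1).acc=0  regs=<0,0>
  2: (0,1).acc=1  regs=<1,1>
  2: (1,0).acc=39  regs=<6,39>
  2: (1,1).acc=18  regs=<2,18>
  3: (0,1).acc=0  regs=<0,0>
  3: (1,0).acc=0  regs=<0,0>
  3: (1,1).acc=31  regs=<6,31>

register = 6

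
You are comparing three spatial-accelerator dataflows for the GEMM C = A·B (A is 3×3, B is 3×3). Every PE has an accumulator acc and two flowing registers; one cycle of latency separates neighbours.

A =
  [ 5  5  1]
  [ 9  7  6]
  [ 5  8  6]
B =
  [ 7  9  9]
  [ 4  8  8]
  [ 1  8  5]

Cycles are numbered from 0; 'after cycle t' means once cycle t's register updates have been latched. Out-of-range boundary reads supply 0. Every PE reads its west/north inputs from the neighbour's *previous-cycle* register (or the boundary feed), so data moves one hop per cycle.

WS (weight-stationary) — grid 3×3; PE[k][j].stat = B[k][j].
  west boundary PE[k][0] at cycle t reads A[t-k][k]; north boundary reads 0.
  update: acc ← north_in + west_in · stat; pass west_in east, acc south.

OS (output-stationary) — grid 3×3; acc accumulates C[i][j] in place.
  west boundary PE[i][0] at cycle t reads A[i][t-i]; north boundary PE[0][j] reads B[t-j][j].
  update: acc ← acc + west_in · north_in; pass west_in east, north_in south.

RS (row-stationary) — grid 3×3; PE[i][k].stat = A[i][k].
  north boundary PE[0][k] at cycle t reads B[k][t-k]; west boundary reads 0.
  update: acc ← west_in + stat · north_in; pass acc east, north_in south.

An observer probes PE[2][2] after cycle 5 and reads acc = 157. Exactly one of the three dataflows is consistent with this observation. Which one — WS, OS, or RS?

dataflow = RS

— WS: 3×3; PE[2][2] trace:
  [0] (2,2) acc=0 (h:0 v:0)
  [1] (2,2) acc=0 (h:0 v:0)
  [2] (2,2) acc=0 (h:0 v:0)
  [3] (2,2) acc=0 (h:0 v:0)
  [4] (2,2) acc=90 (h:1 v:90)
  [5] (2,2) acc=167 (h:6 v:167)
— OS: 3×3; PE[2][2] trace:
  [0] (2,2) acc=0 (h:0 v:0)
  [1] (2,2) acc=0 (h:0 v:0)
  [2] (2,2) acc=0 (h:0 v:0)
  [3] (2,2) acc=0 (h:0 v:0)
  [4] (2,2) acc=45 (h:5 v:9)
  [5] (2,2) acc=109 (h:8 v:8)
— RS: 3×3; PE[2][2] trace:
  [0] (2,2) acc=0 (h:0 v:0)
  [1] (2,2) acc=0 (h:0 v:0)
  [2] (2,2) acc=0 (h:0 v:0)
  [3] (2,2) acc=0 (h:0 v:0)
  [4] (2,2) acc=73 (h:73 v:1)
  [5] (2,2) acc=157 (h:157 v:8)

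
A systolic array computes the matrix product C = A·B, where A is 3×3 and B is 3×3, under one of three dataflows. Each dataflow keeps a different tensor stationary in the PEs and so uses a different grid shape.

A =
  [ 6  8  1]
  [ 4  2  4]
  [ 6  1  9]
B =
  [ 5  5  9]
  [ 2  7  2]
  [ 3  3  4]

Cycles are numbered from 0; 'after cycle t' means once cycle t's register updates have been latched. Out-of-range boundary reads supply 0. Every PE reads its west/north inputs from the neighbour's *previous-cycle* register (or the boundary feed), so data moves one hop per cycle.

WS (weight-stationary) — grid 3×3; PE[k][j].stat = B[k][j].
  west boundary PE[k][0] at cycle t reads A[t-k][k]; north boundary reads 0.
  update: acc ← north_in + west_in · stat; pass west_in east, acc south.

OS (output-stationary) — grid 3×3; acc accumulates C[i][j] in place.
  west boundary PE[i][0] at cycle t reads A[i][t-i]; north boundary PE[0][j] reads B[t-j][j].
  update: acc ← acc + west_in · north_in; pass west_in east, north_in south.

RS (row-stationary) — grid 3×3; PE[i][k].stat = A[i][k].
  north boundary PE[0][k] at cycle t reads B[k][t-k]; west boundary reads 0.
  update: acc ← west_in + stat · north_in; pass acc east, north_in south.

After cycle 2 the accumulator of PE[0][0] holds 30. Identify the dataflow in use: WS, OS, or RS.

dataflow = WS

— WS: 3×3; PE[0][0] trace:
  step 0 · PE0,0: acc=30; fwd→6 fwd↓30
  step 1 · PE0,0: acc=20; fwd→4 fwd↓20
  step 2 · PE0,0: acc=30; fwd→6 fwd↓30
— OS: 3×3; PE[0][0] trace:
  step 0 · PE0,0: acc=30; fwd→6 fwd↓5
  step 1 · PE0,0: acc=46; fwd→8 fwd↓2
  step 2 · PE0,0: acc=49; fwd→1 fwd↓3
— RS: 3×3; PE[0][0] trace:
  step 0 · PE0,0: acc=30; fwd→30 fwd↓5
  step 1 · PE0,0: acc=30; fwd→30 fwd↓5
  step 2 · PE0,0: acc=54; fwd→54 fwd↓9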